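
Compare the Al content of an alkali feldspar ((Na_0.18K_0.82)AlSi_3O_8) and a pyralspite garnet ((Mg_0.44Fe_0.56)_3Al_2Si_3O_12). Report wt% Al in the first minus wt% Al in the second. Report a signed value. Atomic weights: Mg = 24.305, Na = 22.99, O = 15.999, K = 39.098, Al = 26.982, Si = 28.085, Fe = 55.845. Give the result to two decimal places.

First mineral: 26.982 g Al in 275.428 g formula = 9.80 wt% Al.
Second mineral: 53.964 g Al in 456.109 g formula = 11.83 wt% Al.
9.80% − 11.83% gives a difference of -2.03 percentage points.

-2.03 percentage points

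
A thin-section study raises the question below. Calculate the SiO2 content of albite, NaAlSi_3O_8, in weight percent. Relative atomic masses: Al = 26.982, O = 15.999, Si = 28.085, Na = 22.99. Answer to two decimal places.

M(NaAlSi_3O_8) = 262.219 g/mol; M(SiO2) = 60.083 g/mol.
Moles SiO2 per formula unit = 3 Si ÷ 1 = 3.0000.
SiO2 fraction = (3.0000 × 60.083) / 262.219 = 180.249/262.219 = 0.6874.

68.74 wt%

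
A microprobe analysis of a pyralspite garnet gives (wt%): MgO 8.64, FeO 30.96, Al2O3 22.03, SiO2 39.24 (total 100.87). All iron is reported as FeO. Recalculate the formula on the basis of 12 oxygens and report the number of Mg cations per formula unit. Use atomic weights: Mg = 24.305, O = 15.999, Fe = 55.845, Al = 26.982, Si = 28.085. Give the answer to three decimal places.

0.990 Mg apfu

8.64 wt% MgO ÷ 40.304 g/mol = 0.21437 mol, giving 0.21437 Mg and 0.21437 O.
30.96 wt% FeO ÷ 71.844 g/mol = 0.43093 mol, giving 0.43093 Fe and 0.43093 O.
22.03 wt% Al2O3 ÷ 101.961 g/mol = 0.21606 mol, giving 0.43212 Al and 0.64818 O.
39.24 wt% SiO2 ÷ 60.083 g/mol = 0.65310 mol, giving 0.65310 Si and 1.30620 O.
Oxygen sums to 2.59968; scaling by 12/2.59968 = 4.61595 puts the formula on 12 O.
Mg: 0.21437 × 4.61595 = 0.990 atoms per formula unit.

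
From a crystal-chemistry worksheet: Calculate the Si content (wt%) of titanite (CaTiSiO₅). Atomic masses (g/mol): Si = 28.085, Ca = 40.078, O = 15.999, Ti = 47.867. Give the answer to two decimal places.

Formula mass = 1*40.078 + 1*47.867 + 1*28.085 + 5*15.999 = 196.025 g/mol, of which 28.085 g is Si.
So Si makes up 28.085/196.025 = 0.1433 of the mass, i.e. 14.33%.

14.33 wt%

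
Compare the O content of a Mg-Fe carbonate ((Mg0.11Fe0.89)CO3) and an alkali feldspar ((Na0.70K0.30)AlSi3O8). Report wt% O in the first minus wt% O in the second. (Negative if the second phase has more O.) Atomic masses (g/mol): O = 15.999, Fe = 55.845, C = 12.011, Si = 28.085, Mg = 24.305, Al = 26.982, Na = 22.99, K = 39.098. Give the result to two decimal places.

O in (Mg0.11Fe0.89)CO3: molar mass 112.384 g/mol; 3×15.999 = 47.997 g → 42.71 wt%.
O in (Na0.70K0.30)AlSi3O8: molar mass 267.051 g/mol; 8×15.999 = 127.992 g → 47.93 wt%.
Difference = 42.71 − 47.93 = -5.22 percentage points.

-5.22 percentage points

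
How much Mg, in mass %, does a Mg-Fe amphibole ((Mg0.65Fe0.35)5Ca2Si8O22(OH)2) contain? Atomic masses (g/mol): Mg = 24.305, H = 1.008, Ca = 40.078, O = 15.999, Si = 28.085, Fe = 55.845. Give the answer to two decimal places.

9.11 mass %

Molar mass of (Mg0.65Fe0.35)5Ca2Si8O22(OH)2: 3.25×24.305 + 1.75×55.845 + 2×40.078 + 8×28.085 + 24×15.999 + 2×1.008 = 867.548 g/mol.
Mass of Mg per formula unit: 3.25 × 24.305 = 78.991 g.
Weight fraction Mg = 78.991 / 867.548 = 0.0911.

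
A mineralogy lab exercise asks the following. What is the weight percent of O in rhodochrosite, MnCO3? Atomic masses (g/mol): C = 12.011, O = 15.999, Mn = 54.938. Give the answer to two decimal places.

M(MnCO3) = 114.946 g/mol.
O contributes 3 × 15.999 = 47.997 g per mole.
47.997/114.946 = 0.4176 → 41.76%.

41.76 mass %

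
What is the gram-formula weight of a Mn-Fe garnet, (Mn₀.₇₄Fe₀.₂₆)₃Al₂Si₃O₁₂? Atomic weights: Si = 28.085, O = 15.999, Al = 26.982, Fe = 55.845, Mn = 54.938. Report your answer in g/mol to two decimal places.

495.73 g/mol

The formula mass is the sum 2.22×54.938 + 0.78×55.845 + 2×26.982 + 3×28.085 + 12×15.999.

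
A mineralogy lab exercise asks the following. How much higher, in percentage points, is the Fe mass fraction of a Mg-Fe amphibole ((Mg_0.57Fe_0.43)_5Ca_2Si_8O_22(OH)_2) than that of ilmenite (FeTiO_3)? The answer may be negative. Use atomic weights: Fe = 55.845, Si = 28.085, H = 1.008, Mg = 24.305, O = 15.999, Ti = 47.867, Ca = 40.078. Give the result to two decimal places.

-23.17 percentage points

M((Mg_0.57Fe_0.43)_5Ca_2Si_8O_22(OH)_2) = 880.164 g/mol, so wt% Fe = 120.067/880.164 × 100 = 13.64%.
M(FeTiO_3) = 151.709 g/mol, so wt% Fe = 55.845/151.709 × 100 = 36.81%.
13.64 − 36.81 = -23.17 pp.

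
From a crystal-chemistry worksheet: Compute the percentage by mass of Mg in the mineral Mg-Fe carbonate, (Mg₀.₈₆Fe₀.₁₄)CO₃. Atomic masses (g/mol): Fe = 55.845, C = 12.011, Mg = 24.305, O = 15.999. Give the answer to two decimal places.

Formula mass = 0.86×24.305 + 0.14×55.845 + 1×12.011 + 3×15.999 = 88.729 g/mol, of which 20.902 g is Mg.
So Mg makes up 20.902/88.729 = 0.2356 of the mass, i.e. 23.56%.

23.56 wt%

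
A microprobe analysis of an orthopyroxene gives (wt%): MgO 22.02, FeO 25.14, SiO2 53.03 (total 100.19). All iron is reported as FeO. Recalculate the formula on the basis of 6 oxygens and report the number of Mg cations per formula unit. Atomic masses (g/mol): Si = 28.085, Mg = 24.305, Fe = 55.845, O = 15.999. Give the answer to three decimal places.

1.232 Mg apfu

22.02 wt% MgO ÷ 40.304 g/mol = 0.54635 mol, giving 0.54635 Mg and 0.54635 O.
25.14 wt% FeO ÷ 71.844 g/mol = 0.34992 mol, giving 0.34992 Fe and 0.34992 O.
53.03 wt% SiO2 ÷ 60.083 g/mol = 0.88261 mol, giving 0.88261 Si and 1.76522 O.
Oxygen sums to 2.66149; scaling by 6/2.66149 = 2.25438 puts the formula on 6 O.
Mg: 0.54635 × 2.25438 = 1.232 atoms per formula unit.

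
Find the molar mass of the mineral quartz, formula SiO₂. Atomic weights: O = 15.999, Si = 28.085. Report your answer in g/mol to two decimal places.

M = 1×28.085 + 2×15.999

60.08 g/mol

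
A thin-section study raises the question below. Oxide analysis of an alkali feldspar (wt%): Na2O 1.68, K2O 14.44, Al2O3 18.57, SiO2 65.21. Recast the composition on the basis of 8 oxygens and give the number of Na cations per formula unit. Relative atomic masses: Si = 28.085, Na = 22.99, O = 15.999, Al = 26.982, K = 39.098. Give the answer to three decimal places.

1.68 wt% Na2O ÷ 61.979 g/mol = 0.02711 mol, giving 0.05422 Na and 0.02711 O.
14.44 wt% K2O ÷ 94.195 g/mol = 0.15330 mol, giving 0.30660 K and 0.15330 O.
18.57 wt% Al2O3 ÷ 101.961 g/mol = 0.18213 mol, giving 0.36426 Al and 0.54639 O.
65.21 wt% SiO2 ÷ 60.083 g/mol = 1.08533 mol, giving 1.08533 Si and 2.17066 O.
Oxygen sums to 2.89746; scaling by 8/2.89746 = 2.76104 puts the formula on 8 O.
Na: 0.05422 × 2.76104 = 0.150 atoms per formula unit.

0.150 Na apfu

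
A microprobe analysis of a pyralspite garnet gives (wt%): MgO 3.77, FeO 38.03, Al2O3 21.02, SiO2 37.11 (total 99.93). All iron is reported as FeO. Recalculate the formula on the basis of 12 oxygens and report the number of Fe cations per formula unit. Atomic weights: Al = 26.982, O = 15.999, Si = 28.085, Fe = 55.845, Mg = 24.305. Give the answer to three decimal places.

2.565 Fe apfu

MgO: 3.77/40.304 = 0.09354 mol → 0.09354 mol Mg, 0.09354 mol O.
FeO: 38.03/71.844 = 0.52934 mol → 0.52934 mol Fe, 0.52934 mol O.
Al2O3: 21.02/101.961 = 0.20616 mol → 0.41232 mol Al, 0.61848 mol O.
SiO2: 37.11/60.083 = 0.61765 mol → 0.61765 mol Si, 1.23530 mol O.
Total oxygen = 2.47666 mol. Normalization factor = 12/2.47666 = 4.84524.
Fe per 12 O = 0.52934 × 4.84524 = 2.565.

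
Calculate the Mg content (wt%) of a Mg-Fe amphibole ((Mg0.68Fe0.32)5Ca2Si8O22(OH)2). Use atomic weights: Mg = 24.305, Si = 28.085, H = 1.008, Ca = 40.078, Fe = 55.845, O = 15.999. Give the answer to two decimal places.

9.58 wt%

Formula mass = 3.40×24.305 + 1.60×55.845 + 2×40.078 + 8×28.085 + 24×15.999 + 2×1.008 = 862.817 g/mol, of which 82.637 g is Mg.
So Mg makes up 82.637/862.817 = 0.0958 of the mass, i.e. 9.58%.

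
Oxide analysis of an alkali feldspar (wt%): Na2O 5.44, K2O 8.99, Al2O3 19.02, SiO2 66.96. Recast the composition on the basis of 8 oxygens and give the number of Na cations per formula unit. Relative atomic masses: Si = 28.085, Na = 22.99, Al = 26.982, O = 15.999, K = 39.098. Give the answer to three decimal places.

0.473 Na apfu

5.44 wt% Na2O ÷ 61.979 g/mol = 0.08777 mol, giving 0.17554 Na and 0.08777 O.
8.99 wt% K2O ÷ 94.195 g/mol = 0.09544 mol, giving 0.19088 K and 0.09544 O.
19.02 wt% Al2O3 ÷ 101.961 g/mol = 0.18654 mol, giving 0.37308 Al and 0.55962 O.
66.96 wt% SiO2 ÷ 60.083 g/mol = 1.11446 mol, giving 1.11446 Si and 2.22892 O.
Oxygen sums to 2.97175; scaling by 8/2.97175 = 2.69202 puts the formula on 8 O.
Na: 0.17554 × 2.69202 = 0.473 atoms per formula unit.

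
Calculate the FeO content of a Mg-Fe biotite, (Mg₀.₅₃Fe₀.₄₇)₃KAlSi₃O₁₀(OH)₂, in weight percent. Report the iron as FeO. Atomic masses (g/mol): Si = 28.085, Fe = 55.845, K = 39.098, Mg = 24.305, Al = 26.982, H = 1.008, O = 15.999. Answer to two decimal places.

21.94 wt%

Molar mass of (Mg₀.₅₃Fe₀.₄₇)₃KAlSi₃O₁₀(OH)₂ = 1.59*24.305 + 1.41*55.845 + 1*39.098 + 1*26.982 + 3*28.085 + 12*15.999 + 2*1.008 = 461.725 g/mol.
Each formula unit contains 1.41 Fe, equivalent to 1.41/1 = 1.4100 mol FeO.
M(FeO) = 1×55.845 + 1×15.999 = 71.844 g/mol.
Mass of FeO per formula unit = 1.4100 × 71.844 = 101.300 g.
FeO wt% = 101.300 / 461.725 × 100 = 21.94%.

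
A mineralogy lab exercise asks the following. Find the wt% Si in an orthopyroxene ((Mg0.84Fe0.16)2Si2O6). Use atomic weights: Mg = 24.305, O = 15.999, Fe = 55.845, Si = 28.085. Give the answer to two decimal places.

Molar mass of (Mg0.84Fe0.16)2Si2O6: 1.68×24.305 + 0.32×55.845 + 2×28.085 + 6×15.999 = 210.867 g/mol.
Mass of Si per formula unit: 2 × 28.085 = 56.170 g.
Weight fraction Si = 56.170 / 210.867 = 0.2664.

26.64 wt%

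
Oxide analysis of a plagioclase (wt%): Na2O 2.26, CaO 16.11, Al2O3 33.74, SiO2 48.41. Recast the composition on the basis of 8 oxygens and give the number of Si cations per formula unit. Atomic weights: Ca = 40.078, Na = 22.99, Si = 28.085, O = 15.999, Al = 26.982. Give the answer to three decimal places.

2.26 wt% Na2O ÷ 61.979 g/mol = 0.03646 mol, giving 0.07292 Na and 0.03646 O.
16.11 wt% CaO ÷ 56.077 g/mol = 0.28728 mol, giving 0.28728 Ca and 0.28728 O.
33.74 wt% Al2O3 ÷ 101.961 g/mol = 0.33091 mol, giving 0.66182 Al and 0.99273 O.
48.41 wt% SiO2 ÷ 60.083 g/mol = 0.80572 mol, giving 0.80572 Si and 1.61144 O.
Oxygen sums to 2.92791; scaling by 8/2.92791 = 2.73232 puts the formula on 8 O.
Si: 0.80572 × 2.73232 = 2.201 atoms per formula unit.

2.201 Si apfu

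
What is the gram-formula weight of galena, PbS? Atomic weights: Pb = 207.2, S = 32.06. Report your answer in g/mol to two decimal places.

239.26 g/mol

Pb: 1 × 207.2 = 207.2000
S: 1 × 32.06 = 32.0600
Summing the contributions gives the formula mass.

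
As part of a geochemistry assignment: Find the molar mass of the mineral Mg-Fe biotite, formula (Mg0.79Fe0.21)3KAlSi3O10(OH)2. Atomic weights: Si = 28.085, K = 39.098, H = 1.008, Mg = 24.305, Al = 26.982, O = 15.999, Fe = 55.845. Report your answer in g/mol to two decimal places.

The formula mass is the sum 2.37·24.305 + 0.63·55.845 + 1·39.098 + 1·26.982 + 3·28.085 + 12·15.999 + 2·1.008.

437.12 g/mol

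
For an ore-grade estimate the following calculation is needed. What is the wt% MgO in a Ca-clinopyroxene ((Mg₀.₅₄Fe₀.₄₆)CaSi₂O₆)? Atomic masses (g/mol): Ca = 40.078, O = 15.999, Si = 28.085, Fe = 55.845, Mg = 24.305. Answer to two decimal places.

9.42 wt%

Formula mass = 231.055 g/mol.
0.54 Mg → 0.5400 mol MgO per formula unit; M(MgO) = 40.304, so MgO mass = 21.764 g.
21.764/231.055 × 100 = 9.42 wt%.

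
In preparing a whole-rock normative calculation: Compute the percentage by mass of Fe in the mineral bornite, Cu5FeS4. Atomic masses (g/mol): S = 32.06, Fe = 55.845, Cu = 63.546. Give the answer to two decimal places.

Formula mass = 5·63.546 + 1·55.845 + 4·32.06 = 501.815 g/mol, of which 55.845 g is Fe.
So Fe makes up 55.845/501.815 = 0.1113 of the mass, i.e. 11.13%.

11.13 wt%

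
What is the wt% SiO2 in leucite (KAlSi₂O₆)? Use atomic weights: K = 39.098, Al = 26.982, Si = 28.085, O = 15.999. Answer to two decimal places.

Formula mass = 218.244 g/mol.
2 Si → 2.0000 mol SiO2 per formula unit; M(SiO2) = 60.083, so SiO2 mass = 120.166 g.
120.166/218.244 × 100 = 55.06 wt%.

55.06 wt%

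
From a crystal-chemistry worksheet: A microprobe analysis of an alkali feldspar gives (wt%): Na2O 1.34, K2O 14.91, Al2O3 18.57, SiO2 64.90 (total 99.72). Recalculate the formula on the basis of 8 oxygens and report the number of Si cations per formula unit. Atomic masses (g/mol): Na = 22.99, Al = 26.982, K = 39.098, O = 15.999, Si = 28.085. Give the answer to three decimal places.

2.994 Si apfu

1.34 wt% Na2O ÷ 61.979 g/mol = 0.02162 mol, giving 0.04324 Na and 0.02162 O.
14.91 wt% K2O ÷ 94.195 g/mol = 0.15829 mol, giving 0.31658 K and 0.15829 O.
18.57 wt% Al2O3 ÷ 101.961 g/mol = 0.18213 mol, giving 0.36426 Al and 0.54639 O.
64.90 wt% SiO2 ÷ 60.083 g/mol = 1.08017 mol, giving 1.08017 Si and 2.16034 O.
Oxygen sums to 2.88664; scaling by 8/2.88664 = 2.77139 puts the formula on 8 O.
Si: 1.08017 × 2.77139 = 2.994 atoms per formula unit.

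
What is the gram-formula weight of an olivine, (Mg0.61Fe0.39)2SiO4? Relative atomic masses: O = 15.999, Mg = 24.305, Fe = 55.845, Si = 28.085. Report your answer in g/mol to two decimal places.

The formula mass is the sum 1.22×24.305 + 0.78×55.845 + 1×28.085 + 4×15.999.

165.29 g/mol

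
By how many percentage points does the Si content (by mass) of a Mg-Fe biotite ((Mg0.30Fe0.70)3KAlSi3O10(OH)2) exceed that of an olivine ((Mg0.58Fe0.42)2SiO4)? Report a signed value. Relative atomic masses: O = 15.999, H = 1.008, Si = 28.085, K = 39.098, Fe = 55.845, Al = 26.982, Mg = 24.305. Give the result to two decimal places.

0.63 percentage points

Si in (Mg0.30Fe0.70)3KAlSi3O10(OH)2: molar mass 483.488 g/mol; 3×28.085 = 84.255 g → 17.43 wt%.
Si in (Mg0.58Fe0.42)2SiO4: molar mass 167.185 g/mol; 1×28.085 = 28.085 g → 16.80 wt%.
Difference = 17.43 − 16.80 = 0.63 percentage points.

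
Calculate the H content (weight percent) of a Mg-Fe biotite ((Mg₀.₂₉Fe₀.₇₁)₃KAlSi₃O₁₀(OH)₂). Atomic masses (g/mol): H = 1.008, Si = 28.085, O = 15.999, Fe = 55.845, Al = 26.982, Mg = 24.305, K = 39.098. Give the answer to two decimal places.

0.42 weight percent

M((Mg₀.₂₉Fe₀.₇₁)₃KAlSi₃O₁₀(OH)₂) = 484.434 g/mol.
H contributes 2 × 1.008 = 2.016 g per mole.
2.016/484.434 = 0.0042 → 0.42%.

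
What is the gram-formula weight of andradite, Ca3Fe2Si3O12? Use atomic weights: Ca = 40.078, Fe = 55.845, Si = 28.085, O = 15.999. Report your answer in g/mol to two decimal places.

Ca: 3 × 40.078 = 120.2340
Fe: 2 × 55.845 = 111.6900
Si: 3 × 28.085 = 84.2550
O: 12 × 15.999 = 191.9880
Summing the contributions gives the formula mass.

508.17 g/mol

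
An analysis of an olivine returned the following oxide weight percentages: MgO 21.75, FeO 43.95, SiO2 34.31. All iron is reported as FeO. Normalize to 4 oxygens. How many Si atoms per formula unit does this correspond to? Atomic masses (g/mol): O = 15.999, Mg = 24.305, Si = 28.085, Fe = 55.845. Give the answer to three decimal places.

21.75 wt% MgO ÷ 40.304 g/mol = 0.53965 mol, giving 0.53965 Mg and 0.53965 O.
43.95 wt% FeO ÷ 71.844 g/mol = 0.61174 mol, giving 0.61174 Fe and 0.61174 O.
34.31 wt% SiO2 ÷ 60.083 g/mol = 0.57104 mol, giving 0.57104 Si and 1.14208 O.
Oxygen sums to 2.29347; scaling by 4/2.29347 = 1.74408 puts the formula on 4 O.
Si: 0.57104 × 1.74408 = 0.996 atoms per formula unit.

0.996 Si apfu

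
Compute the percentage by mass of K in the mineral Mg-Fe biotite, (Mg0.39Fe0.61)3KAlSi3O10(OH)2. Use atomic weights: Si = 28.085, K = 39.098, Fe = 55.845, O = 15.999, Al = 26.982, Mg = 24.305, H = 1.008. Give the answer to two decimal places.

8.23 weight percent

M((Mg0.39Fe0.61)3KAlSi3O10(OH)2) = 474.972 g/mol.
K contributes 1 × 39.098 = 39.098 g per mole.
39.098/474.972 = 0.0823 → 8.23%.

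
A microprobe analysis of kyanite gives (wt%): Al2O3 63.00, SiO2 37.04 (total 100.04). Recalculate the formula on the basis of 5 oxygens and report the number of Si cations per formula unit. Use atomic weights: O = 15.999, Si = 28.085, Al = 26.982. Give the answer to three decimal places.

0.999 Si apfu

Al2O3 (M=101.961): mol = 0.61788; Al = 1.23576, O = 1.85364.
SiO2 (M=60.083): mol = 0.61648; Si = 0.61648, O = 1.23296.
ΣO = 3.08660; factor = 5/ΣO = 1.61991.
Si apfu = 0.61648 × 1.61991 = 0.999.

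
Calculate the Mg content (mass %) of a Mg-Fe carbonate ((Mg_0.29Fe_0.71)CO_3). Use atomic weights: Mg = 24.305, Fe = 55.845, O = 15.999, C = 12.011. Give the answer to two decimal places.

Molar mass of (Mg_0.29Fe_0.71)CO_3: 0.29·24.305 + 0.71·55.845 + 1·12.011 + 3·15.999 = 106.706 g/mol.
Mass of Mg per formula unit: 0.29 × 24.305 = 7.048 g.
Weight fraction Mg = 7.048 / 106.706 = 0.0661.

6.61 mass %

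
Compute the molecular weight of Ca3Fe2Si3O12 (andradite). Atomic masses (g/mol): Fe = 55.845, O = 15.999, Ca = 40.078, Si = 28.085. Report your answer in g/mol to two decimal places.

508.17 g/mol

M = 3(40.078) + 2(55.845) + 3(28.085) + 12(15.999)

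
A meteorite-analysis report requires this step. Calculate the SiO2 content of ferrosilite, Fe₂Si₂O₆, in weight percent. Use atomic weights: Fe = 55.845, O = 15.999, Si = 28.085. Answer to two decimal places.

Formula mass = 263.854 g/mol.
2 Si → 2.0000 mol SiO2 per formula unit; M(SiO2) = 60.083, so SiO2 mass = 120.166 g.
120.166/263.854 × 100 = 45.54 wt%.

45.54 wt%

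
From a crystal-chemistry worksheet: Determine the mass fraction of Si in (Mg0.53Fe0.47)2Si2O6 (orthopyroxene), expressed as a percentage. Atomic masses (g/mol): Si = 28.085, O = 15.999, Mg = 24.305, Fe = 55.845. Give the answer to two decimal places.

Formula mass = 1.06*24.305 + 0.94*55.845 + 2*28.085 + 6*15.999 = 230.422 g/mol, of which 56.170 g is Si.
So Si makes up 56.170/230.422 = 0.2438 of the mass, i.e. 24.38%.

24.38 weight percent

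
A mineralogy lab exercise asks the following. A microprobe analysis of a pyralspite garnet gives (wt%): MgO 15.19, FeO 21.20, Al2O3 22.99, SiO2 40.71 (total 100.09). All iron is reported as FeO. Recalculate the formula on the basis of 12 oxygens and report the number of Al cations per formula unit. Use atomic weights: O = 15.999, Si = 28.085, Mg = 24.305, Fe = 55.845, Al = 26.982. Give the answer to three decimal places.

15.19 wt% MgO ÷ 40.304 g/mol = 0.37689 mol, giving 0.37689 Mg and 0.37689 O.
21.20 wt% FeO ÷ 71.844 g/mol = 0.29508 mol, giving 0.29508 Fe and 0.29508 O.
22.99 wt% Al2O3 ÷ 101.961 g/mol = 0.22548 mol, giving 0.45096 Al and 0.67644 O.
40.71 wt% SiO2 ÷ 60.083 g/mol = 0.67756 mol, giving 0.67756 Si and 1.35512 O.
Oxygen sums to 2.70353; scaling by 12/2.70353 = 4.43864 puts the formula on 12 O.
Al: 0.45096 × 4.43864 = 2.002 atoms per formula unit.

2.002 Al apfu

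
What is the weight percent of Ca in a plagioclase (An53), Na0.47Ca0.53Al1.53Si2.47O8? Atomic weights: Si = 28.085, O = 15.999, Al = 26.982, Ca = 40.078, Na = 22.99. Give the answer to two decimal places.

M(Na0.47Ca0.53Al1.53Si2.47O8) = 270.691 g/mol.
Ca contributes 0.53 × 40.078 = 21.241 g per mole.
21.241/270.691 = 0.0785 → 7.85%.

7.85 weight percent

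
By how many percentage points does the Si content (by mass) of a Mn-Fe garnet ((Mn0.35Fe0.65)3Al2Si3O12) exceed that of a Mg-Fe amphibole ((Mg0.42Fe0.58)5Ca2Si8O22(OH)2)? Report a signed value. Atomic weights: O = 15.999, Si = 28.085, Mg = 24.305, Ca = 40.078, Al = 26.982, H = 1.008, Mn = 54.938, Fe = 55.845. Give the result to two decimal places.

M((Mn0.35Fe0.65)3Al2Si3O12) = 496.790 g/mol, so wt% Si = 84.255/496.790 × 100 = 16.96%.
M((Mg0.42Fe0.58)5Ca2Si8O22(OH)2) = 903.819 g/mol, so wt% Si = 224.680/903.819 × 100 = 24.86%.
16.96 − 24.86 = -7.90 pp.

-7.90 percentage points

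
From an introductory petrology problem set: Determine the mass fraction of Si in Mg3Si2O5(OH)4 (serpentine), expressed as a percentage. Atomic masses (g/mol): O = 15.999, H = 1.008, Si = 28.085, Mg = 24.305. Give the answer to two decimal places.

20.27 wt%

Molar mass of Mg3Si2O5(OH)4: 3×24.305 + 2×28.085 + 9×15.999 + 4×1.008 = 277.108 g/mol.
Mass of Si per formula unit: 2 × 28.085 = 56.170 g.
Weight fraction Si = 56.170 / 277.108 = 0.2027.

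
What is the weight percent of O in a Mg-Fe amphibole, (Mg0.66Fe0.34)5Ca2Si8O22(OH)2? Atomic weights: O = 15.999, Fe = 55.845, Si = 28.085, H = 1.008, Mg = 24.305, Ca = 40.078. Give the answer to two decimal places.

M((Mg0.66Fe0.34)5Ca2Si8O22(OH)2) = 865.971 g/mol.
O contributes 24 × 15.999 = 383.976 g per mole.
383.976/865.971 = 0.4434 → 44.34%.

44.34 mass %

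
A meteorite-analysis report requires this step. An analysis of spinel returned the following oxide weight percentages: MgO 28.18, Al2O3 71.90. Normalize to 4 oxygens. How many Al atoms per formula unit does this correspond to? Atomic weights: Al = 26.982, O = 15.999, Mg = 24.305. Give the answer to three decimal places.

2.004 Al apfu

MgO: 28.18/40.304 = 0.69919 mol → 0.69919 mol Mg, 0.69919 mol O.
Al2O3: 71.90/101.961 = 0.70517 mol → 1.41034 mol Al, 2.11551 mol O.
Total oxygen = 2.81470 mol. Normalization factor = 4/2.81470 = 1.42111.
Al per 4 O = 1.41034 × 1.42111 = 2.004.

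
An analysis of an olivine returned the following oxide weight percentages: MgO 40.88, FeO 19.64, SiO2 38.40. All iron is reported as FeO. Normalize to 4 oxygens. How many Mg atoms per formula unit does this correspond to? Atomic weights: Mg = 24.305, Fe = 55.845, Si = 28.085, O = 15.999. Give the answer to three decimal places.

MgO: 40.88/40.304 = 1.01429 mol → 1.01429 mol Mg, 1.01429 mol O.
FeO: 19.64/71.844 = 0.27337 mol → 0.27337 mol Fe, 0.27337 mol O.
SiO2: 38.40/60.083 = 0.63912 mol → 0.63912 mol Si, 1.27824 mol O.
Total oxygen = 2.56590 mol. Normalization factor = 4/2.56590 = 1.55891.
Mg per 4 O = 1.01429 × 1.55891 = 1.581.

1.581 Mg apfu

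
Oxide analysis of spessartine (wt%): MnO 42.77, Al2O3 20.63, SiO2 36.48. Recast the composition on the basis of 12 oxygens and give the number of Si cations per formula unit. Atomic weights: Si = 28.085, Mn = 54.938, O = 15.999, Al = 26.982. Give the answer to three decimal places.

42.77 wt% MnO ÷ 70.937 g/mol = 0.60293 mol, giving 0.60293 Mn and 0.60293 O.
20.63 wt% Al2O3 ÷ 101.961 g/mol = 0.20233 mol, giving 0.40466 Al and 0.60699 O.
36.48 wt% SiO2 ÷ 60.083 g/mol = 0.60716 mol, giving 0.60716 Si and 1.21432 O.
Oxygen sums to 2.42424; scaling by 12/2.42424 = 4.95000 puts the formula on 12 O.
Si: 0.60716 × 4.95000 = 3.005 atoms per formula unit.

3.005 Si apfu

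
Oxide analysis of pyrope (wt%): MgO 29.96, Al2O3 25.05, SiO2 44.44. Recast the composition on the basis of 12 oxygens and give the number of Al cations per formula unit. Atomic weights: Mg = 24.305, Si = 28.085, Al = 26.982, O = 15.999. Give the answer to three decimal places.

1.992 Al apfu

MgO (M=40.304): mol = 0.74335; Mg = 0.74335, O = 0.74335.
Al2O3 (M=101.961): mol = 0.24568; Al = 0.49136, O = 0.73704.
SiO2 (M=60.083): mol = 0.73964; Si = 0.73964, O = 1.47928.
ΣO = 2.95967; factor = 12/ΣO = 4.05451.
Al apfu = 0.49136 × 4.05451 = 1.992.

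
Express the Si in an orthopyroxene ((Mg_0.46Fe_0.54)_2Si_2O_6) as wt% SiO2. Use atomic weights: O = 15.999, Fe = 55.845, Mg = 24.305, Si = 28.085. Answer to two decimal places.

51.17 wt%

Molar mass of (Mg_0.46Fe_0.54)_2Si_2O_6 = 0.92×24.305 + 1.08×55.845 + 2×28.085 + 6×15.999 = 234.837 g/mol.
Each formula unit contains 2 Si, equivalent to 2/1 = 2.0000 mol SiO2.
M(SiO2) = 1×28.085 + 2×15.999 = 60.083 g/mol.
Mass of SiO2 per formula unit = 2.0000 × 60.083 = 120.166 g.
SiO2 wt% = 120.166 / 234.837 × 100 = 51.17%.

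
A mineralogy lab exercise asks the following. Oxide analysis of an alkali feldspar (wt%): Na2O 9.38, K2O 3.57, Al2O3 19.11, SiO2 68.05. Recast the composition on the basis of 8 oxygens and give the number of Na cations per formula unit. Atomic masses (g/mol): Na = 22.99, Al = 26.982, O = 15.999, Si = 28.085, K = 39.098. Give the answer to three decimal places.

9.38 wt% Na2O ÷ 61.979 g/mol = 0.15134 mol, giving 0.30268 Na and 0.15134 O.
3.57 wt% K2O ÷ 94.195 g/mol = 0.03790 mol, giving 0.07580 K and 0.03790 O.
19.11 wt% Al2O3 ÷ 101.961 g/mol = 0.18742 mol, giving 0.37484 Al and 0.56226 O.
68.05 wt% SiO2 ÷ 60.083 g/mol = 1.13260 mol, giving 1.13260 Si and 2.26520 O.
Oxygen sums to 3.01670; scaling by 8/3.01670 = 2.65190 puts the formula on 8 O.
Na: 0.30268 × 2.65190 = 0.803 atoms per formula unit.

0.803 Na apfu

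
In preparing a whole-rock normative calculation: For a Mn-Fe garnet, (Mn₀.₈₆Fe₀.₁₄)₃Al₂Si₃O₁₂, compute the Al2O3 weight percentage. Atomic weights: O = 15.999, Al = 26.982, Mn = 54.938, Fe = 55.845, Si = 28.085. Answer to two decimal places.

Formula mass = 495.402 g/mol.
2 Al → 1.0000 mol Al2O3 per formula unit; M(Al2O3) = 101.961, so Al2O3 mass = 101.961 g.
101.961/495.402 × 100 = 20.58 wt%.

20.58 wt%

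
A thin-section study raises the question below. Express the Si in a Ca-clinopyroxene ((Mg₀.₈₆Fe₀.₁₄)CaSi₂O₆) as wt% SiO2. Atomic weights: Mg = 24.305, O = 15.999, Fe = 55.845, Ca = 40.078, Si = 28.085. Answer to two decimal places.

Formula mass = 220.963 g/mol.
2 Si → 2.0000 mol SiO2 per formula unit; M(SiO2) = 60.083, so SiO2 mass = 120.166 g.
120.166/220.963 × 100 = 54.38 wt%.

54.38 wt%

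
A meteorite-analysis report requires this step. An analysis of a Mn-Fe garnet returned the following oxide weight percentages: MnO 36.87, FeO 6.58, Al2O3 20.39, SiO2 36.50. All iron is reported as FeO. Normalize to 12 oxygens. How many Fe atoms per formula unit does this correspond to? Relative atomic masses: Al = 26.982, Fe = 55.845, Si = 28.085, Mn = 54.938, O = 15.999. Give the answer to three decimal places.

0.453 Fe apfu

MnO (M=70.937): mol = 0.51976; Mn = 0.51976, O = 0.51976.
FeO (M=71.844): mol = 0.09159; Fe = 0.09159, O = 0.09159.
Al2O3 (M=101.961): mol = 0.19998; Al = 0.39996, O = 0.59994.
SiO2 (M=60.083): mol = 0.60749; Si = 0.60749, O = 1.21498.
ΣO = 2.42627; factor = 12/ΣO = 4.94586.
Fe apfu = 0.09159 × 4.94586 = 0.453.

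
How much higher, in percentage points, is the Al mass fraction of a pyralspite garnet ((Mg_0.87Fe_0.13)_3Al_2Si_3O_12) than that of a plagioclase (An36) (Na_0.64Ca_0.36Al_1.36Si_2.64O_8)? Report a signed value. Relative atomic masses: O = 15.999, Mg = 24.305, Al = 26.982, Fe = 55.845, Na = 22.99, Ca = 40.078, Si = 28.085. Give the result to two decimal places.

-0.70 percentage points

Al in (Mg_0.87Fe_0.13)_3Al_2Si_3O_12: molar mass 415.423 g/mol; 2×26.982 = 53.964 g → 12.99 wt%.
Al in Na_0.64Ca_0.36Al_1.36Si_2.64O_8: molar mass 267.974 g/mol; 1.36×26.982 = 36.696 g → 13.69 wt%.
Difference = 12.99 − 13.69 = -0.70 percentage points.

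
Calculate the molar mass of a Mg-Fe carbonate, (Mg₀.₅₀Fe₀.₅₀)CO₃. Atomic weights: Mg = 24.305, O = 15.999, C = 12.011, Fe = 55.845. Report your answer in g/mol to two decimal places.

100.08 g/mol

Mg: 0.50 × 24.305 = 12.1525
Fe: 0.50 × 55.845 = 27.9225
C: 1 × 12.011 = 12.0110
O: 3 × 15.999 = 47.9970
Summing the contributions gives the formula mass.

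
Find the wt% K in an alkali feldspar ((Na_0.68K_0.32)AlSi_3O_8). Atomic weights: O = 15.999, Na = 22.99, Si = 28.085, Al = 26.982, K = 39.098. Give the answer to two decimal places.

M((Na_0.68K_0.32)AlSi_3O_8) = 267.374 g/mol.
K contributes 0.32 × 39.098 = 12.511 g per mole.
12.511/267.374 = 0.0468 → 4.68%.

4.68 weight percent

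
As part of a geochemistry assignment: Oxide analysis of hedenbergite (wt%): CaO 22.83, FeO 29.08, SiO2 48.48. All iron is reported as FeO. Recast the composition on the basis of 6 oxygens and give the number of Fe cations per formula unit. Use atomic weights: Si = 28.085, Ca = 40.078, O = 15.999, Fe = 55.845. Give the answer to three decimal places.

1.001 Fe apfu

CaO (M=56.077): mol = 0.40712; Ca = 0.40712, O = 0.40712.
FeO (M=71.844): mol = 0.40477; Fe = 0.40477, O = 0.40477.
SiO2 (M=60.083): mol = 0.80688; Si = 0.80688, O = 1.61376.
ΣO = 2.42565; factor = 6/ΣO = 2.47356.
Fe apfu = 0.40477 × 2.47356 = 1.001.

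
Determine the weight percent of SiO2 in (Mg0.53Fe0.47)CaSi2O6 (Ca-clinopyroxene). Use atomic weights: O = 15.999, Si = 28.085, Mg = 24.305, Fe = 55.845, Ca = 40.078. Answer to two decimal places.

M((Mg0.53Fe0.47)CaSi2O6) = 231.371 g/mol; M(SiO2) = 60.083 g/mol.
Moles SiO2 per formula unit = 2 Si ÷ 1 = 2.0000.
SiO2 fraction = (2.0000 × 60.083) / 231.371 = 120.166/231.371 = 0.5194.

51.94 wt%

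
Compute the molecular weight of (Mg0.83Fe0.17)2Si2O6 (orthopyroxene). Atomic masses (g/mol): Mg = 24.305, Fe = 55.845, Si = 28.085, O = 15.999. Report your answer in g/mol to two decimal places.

211.50 g/mol

Mg: 1.66 × 24.305 = 40.3463
Fe: 0.34 × 55.845 = 18.9873
Si: 2 × 28.085 = 56.1700
O: 6 × 15.999 = 95.9940
Summing the contributions gives the formula mass.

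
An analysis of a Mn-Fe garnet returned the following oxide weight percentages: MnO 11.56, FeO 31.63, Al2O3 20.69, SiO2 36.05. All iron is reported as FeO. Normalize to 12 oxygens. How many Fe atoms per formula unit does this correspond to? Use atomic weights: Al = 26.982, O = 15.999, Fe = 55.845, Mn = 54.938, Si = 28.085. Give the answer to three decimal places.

11.56 wt% MnO ÷ 70.937 g/mol = 0.16296 mol, giving 0.16296 Mn and 0.16296 O.
31.63 wt% FeO ÷ 71.844 g/mol = 0.44026 mol, giving 0.44026 Fe and 0.44026 O.
20.69 wt% Al2O3 ÷ 101.961 g/mol = 0.20292 mol, giving 0.40584 Al and 0.60876 O.
36.05 wt% SiO2 ÷ 60.083 g/mol = 0.60000 mol, giving 0.60000 Si and 1.20000 O.
Oxygen sums to 2.41198; scaling by 12/2.41198 = 4.97517 puts the formula on 12 O.
Fe: 0.44026 × 4.97517 = 2.190 atoms per formula unit.

2.190 Fe apfu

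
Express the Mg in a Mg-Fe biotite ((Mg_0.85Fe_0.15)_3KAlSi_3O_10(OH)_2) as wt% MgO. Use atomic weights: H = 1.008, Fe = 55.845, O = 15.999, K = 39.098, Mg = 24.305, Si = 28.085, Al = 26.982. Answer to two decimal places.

Formula mass = 431.447 g/mol.
2.55 Mg → 2.5500 mol MgO per formula unit; M(MgO) = 40.304, so MgO mass = 102.775 g.
102.775/431.447 × 100 = 23.82 wt%.

23.82 wt%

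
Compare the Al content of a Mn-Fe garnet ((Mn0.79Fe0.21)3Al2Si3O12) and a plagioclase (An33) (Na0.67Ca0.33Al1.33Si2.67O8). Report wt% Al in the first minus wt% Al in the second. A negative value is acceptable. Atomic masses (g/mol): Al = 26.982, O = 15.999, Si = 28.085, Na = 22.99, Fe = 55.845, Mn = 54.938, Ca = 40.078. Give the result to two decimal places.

-2.53 percentage points

First mineral: 53.964 g Al in 495.592 g formula = 10.89 wt% Al.
Second mineral: 35.886 g Al in 267.494 g formula = 13.42 wt% Al.
10.89% − 13.42% gives a difference of -2.53 percentage points.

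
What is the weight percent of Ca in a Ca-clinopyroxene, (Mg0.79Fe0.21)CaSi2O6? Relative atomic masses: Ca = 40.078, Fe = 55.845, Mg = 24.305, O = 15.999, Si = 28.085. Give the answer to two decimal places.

17.96 weight percent

Formula mass = 0.79×24.305 + 0.21×55.845 + 1×40.078 + 2×28.085 + 6×15.999 = 223.170 g/mol, of which 40.078 g is Ca.
So Ca makes up 40.078/223.170 = 0.1796 of the mass, i.e. 17.96%.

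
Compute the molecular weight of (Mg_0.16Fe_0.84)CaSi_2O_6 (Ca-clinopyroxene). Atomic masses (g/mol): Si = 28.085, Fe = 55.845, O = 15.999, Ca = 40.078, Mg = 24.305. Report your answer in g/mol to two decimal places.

243.04 g/mol

The formula mass is the sum 0.16*24.305 + 0.84*55.845 + 1*40.078 + 2*28.085 + 6*15.999.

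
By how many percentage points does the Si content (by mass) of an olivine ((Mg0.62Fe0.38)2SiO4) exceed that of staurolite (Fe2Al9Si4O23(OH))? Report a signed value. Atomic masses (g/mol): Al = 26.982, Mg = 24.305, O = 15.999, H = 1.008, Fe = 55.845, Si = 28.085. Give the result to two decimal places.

3.87 percentage points

First mineral: 28.085 g Si in 164.661 g formula = 17.06 wt% Si.
Second mineral: 112.340 g Si in 851.852 g formula = 13.19 wt% Si.
17.06% − 13.19% gives a difference of 3.87 percentage points.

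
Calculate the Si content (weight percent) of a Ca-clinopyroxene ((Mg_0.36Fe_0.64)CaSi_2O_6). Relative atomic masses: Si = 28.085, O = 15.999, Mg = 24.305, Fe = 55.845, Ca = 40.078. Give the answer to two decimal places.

Molar mass of (Mg_0.36Fe_0.64)CaSi_2O_6: 0.36*24.305 + 0.64*55.845 + 1*40.078 + 2*28.085 + 6*15.999 = 236.733 g/mol.
Mass of Si per formula unit: 2 × 28.085 = 56.170 g.
Weight fraction Si = 56.170 / 236.733 = 0.2373.

23.73 weight percent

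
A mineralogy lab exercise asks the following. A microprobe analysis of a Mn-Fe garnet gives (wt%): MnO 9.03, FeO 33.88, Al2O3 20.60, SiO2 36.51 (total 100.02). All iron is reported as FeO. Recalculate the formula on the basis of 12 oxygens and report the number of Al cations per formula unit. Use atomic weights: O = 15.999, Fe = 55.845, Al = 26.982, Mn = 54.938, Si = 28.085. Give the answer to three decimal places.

2.003 Al apfu

9.03 wt% MnO ÷ 70.937 g/mol = 0.12730 mol, giving 0.12730 Mn and 0.12730 O.
33.88 wt% FeO ÷ 71.844 g/mol = 0.47158 mol, giving 0.47158 Fe and 0.47158 O.
20.60 wt% Al2O3 ÷ 101.961 g/mol = 0.20204 mol, giving 0.40408 Al and 0.60612 O.
36.51 wt% SiO2 ÷ 60.083 g/mol = 0.60766 mol, giving 0.60766 Si and 1.21532 O.
Oxygen sums to 2.42032; scaling by 12/2.42032 = 4.95802 puts the formula on 12 O.
Al: 0.40408 × 4.95802 = 2.003 atoms per formula unit.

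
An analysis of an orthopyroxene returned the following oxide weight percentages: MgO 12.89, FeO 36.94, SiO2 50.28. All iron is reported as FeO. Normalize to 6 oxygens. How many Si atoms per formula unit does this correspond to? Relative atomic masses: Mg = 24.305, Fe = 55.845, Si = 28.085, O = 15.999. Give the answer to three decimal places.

2.002 Si apfu

12.89 wt% MgO ÷ 40.304 g/mol = 0.31982 mol, giving 0.31982 Mg and 0.31982 O.
36.94 wt% FeO ÷ 71.844 g/mol = 0.51417 mol, giving 0.51417 Fe and 0.51417 O.
50.28 wt% SiO2 ÷ 60.083 g/mol = 0.83684 mol, giving 0.83684 Si and 1.67368 O.
Oxygen sums to 2.50767; scaling by 6/2.50767 = 2.39266 puts the formula on 6 O.
Si: 0.83684 × 2.39266 = 2.002 atoms per formula unit.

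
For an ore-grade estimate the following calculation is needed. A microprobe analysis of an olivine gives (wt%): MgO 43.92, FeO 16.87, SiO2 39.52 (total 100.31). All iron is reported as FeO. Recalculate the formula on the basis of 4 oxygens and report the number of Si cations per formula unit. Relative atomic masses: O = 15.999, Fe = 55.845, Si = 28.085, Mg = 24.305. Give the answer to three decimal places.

MgO: 43.92/40.304 = 1.08972 mol → 1.08972 mol Mg, 1.08972 mol O.
FeO: 16.87/71.844 = 0.23481 mol → 0.23481 mol Fe, 0.23481 mol O.
SiO2: 39.52/60.083 = 0.65776 mol → 0.65776 mol Si, 1.31552 mol O.
Total oxygen = 2.64005 mol. Normalization factor = 4/2.64005 = 1.51512.
Si per 4 O = 0.65776 × 1.51512 = 0.997.

0.997 Si apfu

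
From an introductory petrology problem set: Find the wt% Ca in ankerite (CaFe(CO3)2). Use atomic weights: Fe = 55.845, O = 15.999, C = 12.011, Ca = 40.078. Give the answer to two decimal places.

18.56 weight percent

Formula mass = 1×40.078 + 1×55.845 + 2×12.011 + 6×15.999 = 215.939 g/mol, of which 40.078 g is Ca.
So Ca makes up 40.078/215.939 = 0.1856 of the mass, i.e. 18.56%.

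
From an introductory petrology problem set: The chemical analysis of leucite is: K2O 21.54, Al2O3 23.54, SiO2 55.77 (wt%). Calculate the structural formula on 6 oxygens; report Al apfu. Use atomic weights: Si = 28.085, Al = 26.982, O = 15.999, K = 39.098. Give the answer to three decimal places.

0.997 Al apfu

K2O: 21.54/94.195 = 0.22867 mol → 0.45734 mol K, 0.22867 mol O.
Al2O3: 23.54/101.961 = 0.23087 mol → 0.46174 mol Al, 0.69261 mol O.
SiO2: 55.77/60.083 = 0.92822 mol → 0.92822 mol Si, 1.85644 mol O.
Total oxygen = 2.77772 mol. Normalization factor = 6/2.77772 = 2.16004.
Al per 6 O = 0.46174 × 2.16004 = 0.997.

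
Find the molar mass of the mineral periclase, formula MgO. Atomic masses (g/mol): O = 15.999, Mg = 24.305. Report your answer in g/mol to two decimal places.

40.30 g/mol

M = 1·24.305 + 1·15.999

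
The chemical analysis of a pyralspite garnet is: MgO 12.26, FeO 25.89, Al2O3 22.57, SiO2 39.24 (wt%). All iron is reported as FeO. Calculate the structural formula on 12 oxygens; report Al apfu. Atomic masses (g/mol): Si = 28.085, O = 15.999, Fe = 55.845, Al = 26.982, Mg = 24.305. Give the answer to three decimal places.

MgO: 12.26/40.304 = 0.30419 mol → 0.30419 mol Mg, 0.30419 mol O.
FeO: 25.89/71.844 = 0.36036 mol → 0.36036 mol Fe, 0.36036 mol O.
Al2O3: 22.57/101.961 = 0.22136 mol → 0.44272 mol Al, 0.66408 mol O.
SiO2: 39.24/60.083 = 0.65310 mol → 0.65310 mol Si, 1.30620 mol O.
Total oxygen = 2.63483 mol. Normalization factor = 12/2.63483 = 4.55437.
Al per 12 O = 0.44272 × 4.55437 = 2.016.

2.016 Al apfu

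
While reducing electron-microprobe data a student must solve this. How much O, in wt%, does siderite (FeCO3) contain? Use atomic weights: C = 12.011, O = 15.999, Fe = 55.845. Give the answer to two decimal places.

Molar mass of FeCO3: 1×55.845 + 1×12.011 + 3×15.999 = 115.853 g/mol.
Mass of O per formula unit: 3 × 15.999 = 47.997 g.
Weight fraction O = 47.997 / 115.853 = 0.4143.

41.43 wt%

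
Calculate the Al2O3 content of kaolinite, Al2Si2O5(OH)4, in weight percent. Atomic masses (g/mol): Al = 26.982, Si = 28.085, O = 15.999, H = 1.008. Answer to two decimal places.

39.50 wt%

M(Al2Si2O5(OH)4) = 258.157 g/mol; M(Al2O3) = 101.961 g/mol.
Moles Al2O3 per formula unit = 2 Al ÷ 2 = 1.0000.
Al2O3 fraction = (1.0000 × 101.961) / 258.157 = 101.961/258.157 = 0.3950.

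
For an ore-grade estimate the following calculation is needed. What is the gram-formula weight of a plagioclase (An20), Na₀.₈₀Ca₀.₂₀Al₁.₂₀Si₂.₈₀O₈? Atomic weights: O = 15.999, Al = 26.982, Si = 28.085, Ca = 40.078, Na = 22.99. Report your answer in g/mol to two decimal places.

265.42 g/mol

The formula mass is the sum 0.80*22.99 + 0.20*40.078 + 1.20*26.982 + 2.80*28.085 + 8*15.999.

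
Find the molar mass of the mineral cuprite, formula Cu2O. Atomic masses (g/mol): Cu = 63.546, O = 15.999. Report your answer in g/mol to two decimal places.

The formula mass is the sum 2·63.546 + 1·15.999.

143.09 g/mol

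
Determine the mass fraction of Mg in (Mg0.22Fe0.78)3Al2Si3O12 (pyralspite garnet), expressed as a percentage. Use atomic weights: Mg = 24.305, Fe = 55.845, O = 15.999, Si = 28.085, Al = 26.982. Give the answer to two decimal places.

Molar mass of (Mg0.22Fe0.78)3Al2Si3O12: 0.66×24.305 + 2.34×55.845 + 2×26.982 + 3×28.085 + 12×15.999 = 476.926 g/mol.
Mass of Mg per formula unit: 0.66 × 24.305 = 16.041 g.
Weight fraction Mg = 16.041 / 476.926 = 0.0336.

3.36 mass %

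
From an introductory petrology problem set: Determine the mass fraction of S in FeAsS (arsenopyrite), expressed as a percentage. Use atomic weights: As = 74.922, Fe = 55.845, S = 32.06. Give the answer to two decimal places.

Formula mass = 1·55.845 + 1·74.922 + 1·32.06 = 162.827 g/mol, of which 32.060 g is S.
So S makes up 32.060/162.827 = 0.1969 of the mass, i.e. 19.69%.

19.69 wt%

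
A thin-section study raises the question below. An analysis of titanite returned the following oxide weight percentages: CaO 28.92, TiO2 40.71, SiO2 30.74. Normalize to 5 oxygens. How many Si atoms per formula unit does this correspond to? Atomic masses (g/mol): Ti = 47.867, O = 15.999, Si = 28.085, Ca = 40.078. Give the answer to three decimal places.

1.000 Si apfu

CaO: 28.92/56.077 = 0.51572 mol → 0.51572 mol Ca, 0.51572 mol O.
TiO2: 40.71/79.865 = 0.50974 mol → 0.50974 mol Ti, 1.01948 mol O.
SiO2: 30.74/60.083 = 0.51163 mol → 0.51163 mol Si, 1.02326 mol O.
Total oxygen = 2.55846 mol. Normalization factor = 5/2.55846 = 1.95430.
Si per 5 O = 0.51163 × 1.95430 = 1.000.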